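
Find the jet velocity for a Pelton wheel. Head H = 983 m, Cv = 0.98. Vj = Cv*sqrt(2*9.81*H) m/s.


Vj = 0.98 * sqrt(2*9.81*983) = 136.0982 m/s


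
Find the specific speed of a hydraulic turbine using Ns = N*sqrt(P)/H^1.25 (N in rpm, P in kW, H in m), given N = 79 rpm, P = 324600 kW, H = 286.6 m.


Ns = 79 * 324600^0.5 / 286.6^1.25 = 38.1686


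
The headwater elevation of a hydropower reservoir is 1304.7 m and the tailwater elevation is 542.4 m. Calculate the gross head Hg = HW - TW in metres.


Hg = 1304.7 - 542.4 = 762.3000 m


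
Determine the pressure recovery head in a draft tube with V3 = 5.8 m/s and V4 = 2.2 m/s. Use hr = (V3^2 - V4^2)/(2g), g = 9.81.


hr = (5.8^2 - 2.2^2) / (2*9.81) = 1.4679 m


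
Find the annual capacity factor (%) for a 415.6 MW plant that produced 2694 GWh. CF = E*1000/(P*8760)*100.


CF = 2694 * 1000 / (415.6 * 8760) * 100 = 73.9977 %


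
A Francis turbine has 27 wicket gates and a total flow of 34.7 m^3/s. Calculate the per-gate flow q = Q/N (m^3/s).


q = 34.7 / 27 = 1.2852 m^3/s


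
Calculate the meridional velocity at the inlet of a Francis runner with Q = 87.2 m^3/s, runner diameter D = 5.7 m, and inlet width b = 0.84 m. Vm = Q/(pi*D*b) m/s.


Vm = 87.2 / (pi * 5.7 * 0.84) = 5.7971 m/s


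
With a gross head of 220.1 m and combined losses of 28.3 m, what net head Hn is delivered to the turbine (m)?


Hn = 220.1 - 28.3 = 191.8000 m


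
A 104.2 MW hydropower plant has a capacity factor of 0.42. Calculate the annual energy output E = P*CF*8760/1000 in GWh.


E = 104.2 * 0.42 * 8760 / 1000 = 383.3726 GWh


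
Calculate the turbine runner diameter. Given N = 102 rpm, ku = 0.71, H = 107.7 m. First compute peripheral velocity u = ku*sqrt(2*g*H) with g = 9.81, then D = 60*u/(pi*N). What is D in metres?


u = 0.71 * sqrt(2*9.81*107.7) = 32.6374 m/s
D = 60 * 32.6374 / (pi * 102) = 6.1111 m


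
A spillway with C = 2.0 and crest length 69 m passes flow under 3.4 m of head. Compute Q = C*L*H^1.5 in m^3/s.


Q = 2.0 * 69 * 3.4^1.5 = 865.1621 m^3/s


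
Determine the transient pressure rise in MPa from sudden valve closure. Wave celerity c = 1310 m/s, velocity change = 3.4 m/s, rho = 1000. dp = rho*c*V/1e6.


dp = 1000 * 1310 * 3.4 / 1e6 = 4.4540 MPa


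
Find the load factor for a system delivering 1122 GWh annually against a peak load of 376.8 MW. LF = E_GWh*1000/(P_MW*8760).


LF = 1122 * 1000 / (376.8 * 8760) = 0.3399


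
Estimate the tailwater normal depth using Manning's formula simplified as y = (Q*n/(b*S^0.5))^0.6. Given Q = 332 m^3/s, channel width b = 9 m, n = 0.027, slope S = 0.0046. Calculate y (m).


y = (332 * 0.027 / (9 * 0.0046^0.5))^0.6 = 5.0134 m


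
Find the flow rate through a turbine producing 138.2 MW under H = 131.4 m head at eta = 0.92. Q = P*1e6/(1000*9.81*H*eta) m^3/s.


Q = 138.2 * 1e6 / (1000 * 9.81 * 131.4 * 0.92) = 116.5349 m^3/s


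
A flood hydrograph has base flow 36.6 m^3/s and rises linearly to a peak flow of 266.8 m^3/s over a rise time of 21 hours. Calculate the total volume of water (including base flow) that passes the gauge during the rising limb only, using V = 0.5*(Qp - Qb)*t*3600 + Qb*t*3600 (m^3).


V = 0.5*(266.8 - 36.6)*21*3600 + 36.6*21*3600 = 1.1469e+07 m^3


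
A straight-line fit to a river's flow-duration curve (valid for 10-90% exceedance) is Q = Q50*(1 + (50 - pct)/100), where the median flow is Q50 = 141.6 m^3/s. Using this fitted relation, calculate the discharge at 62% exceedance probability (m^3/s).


Q = 141.6 * (1 + (50 - 62)/100) = 124.6080 m^3/s


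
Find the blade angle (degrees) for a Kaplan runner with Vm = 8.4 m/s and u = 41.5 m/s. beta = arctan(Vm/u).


beta = arctan(8.4 / 41.5) = 11.4426 degrees


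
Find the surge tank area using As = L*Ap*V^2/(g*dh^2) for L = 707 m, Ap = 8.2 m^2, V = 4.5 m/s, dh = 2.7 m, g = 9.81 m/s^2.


As = 707 * 8.2 * 4.5^2 / (9.81 * 2.7^2) = 1641.5789 m^2


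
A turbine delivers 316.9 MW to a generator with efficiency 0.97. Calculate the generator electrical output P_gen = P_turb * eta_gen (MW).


P_gen = 316.9 * 0.97 = 307.3930 MW


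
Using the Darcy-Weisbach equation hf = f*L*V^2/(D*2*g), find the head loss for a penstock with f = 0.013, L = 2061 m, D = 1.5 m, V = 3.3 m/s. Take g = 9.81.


hf = 0.013 * 2061 * 3.3^2 / (1.5 * 2 * 9.81) = 9.9142 m


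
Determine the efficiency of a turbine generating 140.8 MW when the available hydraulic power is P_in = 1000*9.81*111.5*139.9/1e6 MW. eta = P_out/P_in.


P_in = 1000 * 9.81 * 111.5 * 139.9 / 1e6 = 153.0247 MW
eta = 140.8 / 153.0247 = 0.9201


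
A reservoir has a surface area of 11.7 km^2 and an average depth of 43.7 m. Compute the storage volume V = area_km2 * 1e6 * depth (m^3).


V = 11.7 * 1e6 * 43.7 = 5.1129e+08 m^3


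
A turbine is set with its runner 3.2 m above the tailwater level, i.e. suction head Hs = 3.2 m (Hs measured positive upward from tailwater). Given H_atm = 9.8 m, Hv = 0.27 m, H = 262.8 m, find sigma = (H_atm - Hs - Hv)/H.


sigma = (9.8 - 3.2 - 0.27) / 262.8 = 0.0241


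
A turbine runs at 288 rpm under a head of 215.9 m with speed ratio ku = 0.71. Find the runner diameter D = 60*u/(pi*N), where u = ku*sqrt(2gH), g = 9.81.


u = 0.71 * sqrt(2*9.81*215.9) = 46.2098 m/s
D = 60 * 46.2098 / (pi * 288) = 3.0644 m


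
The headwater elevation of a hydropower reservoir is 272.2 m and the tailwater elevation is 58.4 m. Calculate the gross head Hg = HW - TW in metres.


Hg = 272.2 - 58.4 = 213.8000 m


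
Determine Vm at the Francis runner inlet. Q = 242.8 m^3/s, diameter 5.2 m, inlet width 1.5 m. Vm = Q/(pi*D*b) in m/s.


Vm = 242.8 / (pi * 5.2 * 1.5) = 9.9084 m/s


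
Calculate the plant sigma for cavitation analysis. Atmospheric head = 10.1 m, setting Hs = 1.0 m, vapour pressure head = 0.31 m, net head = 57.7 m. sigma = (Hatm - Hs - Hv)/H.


sigma = (10.1 - 1.0 - 0.31) / 57.7 = 0.1523


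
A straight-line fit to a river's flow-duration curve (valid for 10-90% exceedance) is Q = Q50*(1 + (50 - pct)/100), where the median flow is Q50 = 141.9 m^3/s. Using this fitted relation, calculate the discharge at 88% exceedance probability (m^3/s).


Q = 141.9 * (1 + (50 - 88)/100) = 87.9780 m^3/s


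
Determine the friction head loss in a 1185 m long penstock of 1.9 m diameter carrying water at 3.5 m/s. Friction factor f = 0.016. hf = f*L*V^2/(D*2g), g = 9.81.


hf = 0.016 * 1185 * 3.5^2 / (1.9 * 2 * 9.81) = 6.2305 m


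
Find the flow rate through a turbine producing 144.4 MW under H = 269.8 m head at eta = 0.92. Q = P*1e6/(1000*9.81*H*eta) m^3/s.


Q = 144.4 * 1e6 / (1000 * 9.81 * 269.8 * 0.92) = 59.3019 m^3/s


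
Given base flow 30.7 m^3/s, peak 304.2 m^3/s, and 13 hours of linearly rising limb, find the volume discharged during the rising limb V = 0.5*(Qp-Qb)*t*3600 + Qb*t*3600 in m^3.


V = 0.5*(304.2 - 30.7)*13*3600 + 30.7*13*3600 = 7.8367e+06 m^3


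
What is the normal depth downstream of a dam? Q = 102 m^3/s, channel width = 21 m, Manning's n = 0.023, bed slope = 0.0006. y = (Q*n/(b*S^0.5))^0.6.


y = (102 * 0.023 / (21 * 0.0006^0.5))^0.6 = 2.4855 m


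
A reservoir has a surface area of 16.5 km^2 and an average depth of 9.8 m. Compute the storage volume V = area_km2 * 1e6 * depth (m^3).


V = 16.5 * 1e6 * 9.8 = 1.6170e+08 m^3


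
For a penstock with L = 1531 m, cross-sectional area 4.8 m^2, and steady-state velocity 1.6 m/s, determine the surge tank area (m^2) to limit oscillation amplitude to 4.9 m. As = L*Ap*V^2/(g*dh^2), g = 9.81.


As = 1531 * 4.8 * 1.6^2 / (9.81 * 4.9^2) = 79.8721 m^2


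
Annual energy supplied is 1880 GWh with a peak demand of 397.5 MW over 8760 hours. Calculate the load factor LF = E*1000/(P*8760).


LF = 1880 * 1000 / (397.5 * 8760) = 0.5399


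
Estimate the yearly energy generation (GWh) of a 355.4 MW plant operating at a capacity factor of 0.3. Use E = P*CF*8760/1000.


E = 355.4 * 0.3 * 8760 / 1000 = 933.9912 GWh


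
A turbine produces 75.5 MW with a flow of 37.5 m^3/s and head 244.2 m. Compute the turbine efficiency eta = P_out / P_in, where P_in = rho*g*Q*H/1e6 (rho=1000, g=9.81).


P_in = 1000 * 9.81 * 37.5 * 244.2 / 1e6 = 89.8351 MW
eta = 75.5 / 89.8351 = 0.8404


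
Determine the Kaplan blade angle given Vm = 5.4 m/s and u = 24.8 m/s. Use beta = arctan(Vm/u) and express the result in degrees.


beta = arctan(5.4 / 24.8) = 12.2840 degrees


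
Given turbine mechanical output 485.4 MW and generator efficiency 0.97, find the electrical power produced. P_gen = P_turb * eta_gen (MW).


P_gen = 485.4 * 0.97 = 470.8380 MW


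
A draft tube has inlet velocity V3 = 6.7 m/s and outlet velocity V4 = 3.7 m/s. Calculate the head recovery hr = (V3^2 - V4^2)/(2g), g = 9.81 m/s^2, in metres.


hr = (6.7^2 - 3.7^2) / (2*9.81) = 1.5902 m


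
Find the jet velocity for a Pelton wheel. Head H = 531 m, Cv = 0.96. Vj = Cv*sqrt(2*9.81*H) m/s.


Vj = 0.96 * sqrt(2*9.81*531) = 97.9869 m/s


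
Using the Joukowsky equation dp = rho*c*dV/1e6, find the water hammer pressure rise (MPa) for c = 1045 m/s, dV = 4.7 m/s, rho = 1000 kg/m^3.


dp = 1000 * 1045 * 4.7 / 1e6 = 4.9115 MPa


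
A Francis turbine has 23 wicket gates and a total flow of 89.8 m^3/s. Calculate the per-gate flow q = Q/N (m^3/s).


q = 89.8 / 23 = 3.9043 m^3/s


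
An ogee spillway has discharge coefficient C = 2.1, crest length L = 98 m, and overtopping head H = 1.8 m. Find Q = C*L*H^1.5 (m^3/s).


Q = 2.1 * 98 * 1.8^1.5 = 496.9974 m^3/s


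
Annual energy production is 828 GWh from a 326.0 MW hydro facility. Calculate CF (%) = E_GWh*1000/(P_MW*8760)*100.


CF = 828 * 1000 / (326.0 * 8760) * 100 = 28.9940 %


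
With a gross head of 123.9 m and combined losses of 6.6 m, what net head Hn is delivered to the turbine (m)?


Hn = 123.9 - 6.6 = 117.3000 m


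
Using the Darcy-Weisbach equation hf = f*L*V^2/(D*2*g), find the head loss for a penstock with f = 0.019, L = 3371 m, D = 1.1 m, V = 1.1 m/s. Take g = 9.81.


hf = 0.019 * 3371 * 1.1^2 / (1.1 * 2 * 9.81) = 3.5909 m


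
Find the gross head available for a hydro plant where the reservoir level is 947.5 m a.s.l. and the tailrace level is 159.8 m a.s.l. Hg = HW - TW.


Hg = 947.5 - 159.8 = 787.7000 m


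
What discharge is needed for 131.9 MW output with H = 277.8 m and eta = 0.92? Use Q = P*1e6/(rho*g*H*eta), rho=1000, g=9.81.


Q = 131.9 * 1e6 / (1000 * 9.81 * 277.8 * 0.92) = 52.6085 m^3/s


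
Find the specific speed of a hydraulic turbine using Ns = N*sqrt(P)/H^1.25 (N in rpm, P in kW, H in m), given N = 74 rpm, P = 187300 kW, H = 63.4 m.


Ns = 74 * 187300^0.5 / 63.4^1.25 = 179.0148


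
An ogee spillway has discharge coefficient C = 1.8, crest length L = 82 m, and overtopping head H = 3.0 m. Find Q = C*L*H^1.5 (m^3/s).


Q = 1.8 * 82 * 3.0^1.5 = 766.9521 m^3/s


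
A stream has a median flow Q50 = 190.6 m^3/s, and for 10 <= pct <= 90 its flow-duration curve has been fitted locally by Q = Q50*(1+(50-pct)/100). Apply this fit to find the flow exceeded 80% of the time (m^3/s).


Q = 190.6 * (1 + (50 - 80)/100) = 133.4200 m^3/s


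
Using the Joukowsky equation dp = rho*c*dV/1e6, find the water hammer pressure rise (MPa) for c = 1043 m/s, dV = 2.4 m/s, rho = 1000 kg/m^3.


dp = 1000 * 1043 * 2.4 / 1e6 = 2.5032 MPa


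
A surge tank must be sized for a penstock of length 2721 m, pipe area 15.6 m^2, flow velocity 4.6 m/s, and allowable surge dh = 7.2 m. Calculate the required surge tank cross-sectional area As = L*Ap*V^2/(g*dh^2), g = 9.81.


As = 2721 * 15.6 * 4.6^2 / (9.81 * 7.2^2) = 1766.1794 m^2


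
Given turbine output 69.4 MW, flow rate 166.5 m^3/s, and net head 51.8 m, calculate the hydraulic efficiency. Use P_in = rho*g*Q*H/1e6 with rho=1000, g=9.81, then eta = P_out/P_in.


P_in = 1000 * 9.81 * 166.5 * 51.8 / 1e6 = 84.6083 MW
eta = 69.4 / 84.6083 = 0.8203


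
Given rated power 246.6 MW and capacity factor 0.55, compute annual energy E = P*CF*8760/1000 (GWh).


E = 246.6 * 0.55 * 8760 / 1000 = 1188.1188 GWh


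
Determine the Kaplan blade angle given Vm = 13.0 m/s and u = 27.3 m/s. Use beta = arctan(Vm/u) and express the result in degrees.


beta = arctan(13.0 / 27.3) = 25.4633 degrees


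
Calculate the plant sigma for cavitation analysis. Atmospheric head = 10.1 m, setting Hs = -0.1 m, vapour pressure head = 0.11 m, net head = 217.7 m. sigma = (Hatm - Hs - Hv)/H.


sigma = (10.1 - (-0.1) - 0.11) / 217.7 = 0.0463


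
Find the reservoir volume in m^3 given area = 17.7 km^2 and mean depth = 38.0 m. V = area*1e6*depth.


V = 17.7 * 1e6 * 38.0 = 6.7260e+08 m^3


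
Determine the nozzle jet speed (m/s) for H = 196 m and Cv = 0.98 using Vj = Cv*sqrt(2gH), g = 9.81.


Vj = 0.98 * sqrt(2*9.81*196) = 60.7720 m/s


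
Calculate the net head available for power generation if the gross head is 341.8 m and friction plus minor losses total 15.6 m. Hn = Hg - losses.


Hn = 341.8 - 15.6 = 326.2000 m


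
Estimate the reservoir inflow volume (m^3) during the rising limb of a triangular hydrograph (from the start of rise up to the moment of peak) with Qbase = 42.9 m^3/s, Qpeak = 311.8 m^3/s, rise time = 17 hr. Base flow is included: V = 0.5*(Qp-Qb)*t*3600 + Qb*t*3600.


V = 0.5*(311.8 - 42.9)*17*3600 + 42.9*17*3600 = 1.0854e+07 m^3


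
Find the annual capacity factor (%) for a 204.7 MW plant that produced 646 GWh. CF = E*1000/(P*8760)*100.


CF = 646 * 1000 / (204.7 * 8760) * 100 = 36.0255 %


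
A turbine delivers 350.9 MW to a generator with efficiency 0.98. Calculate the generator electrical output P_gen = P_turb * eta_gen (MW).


P_gen = 350.9 * 0.98 = 343.8820 MW


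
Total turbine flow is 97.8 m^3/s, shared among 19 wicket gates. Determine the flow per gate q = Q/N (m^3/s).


q = 97.8 / 19 = 5.1474 m^3/s


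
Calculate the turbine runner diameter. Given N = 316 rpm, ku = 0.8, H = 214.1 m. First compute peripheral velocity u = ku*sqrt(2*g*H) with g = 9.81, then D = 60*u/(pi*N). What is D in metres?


u = 0.8 * sqrt(2*9.81*214.1) = 51.8499 m/s
D = 60 * 51.8499 / (pi * 316) = 3.1337 m


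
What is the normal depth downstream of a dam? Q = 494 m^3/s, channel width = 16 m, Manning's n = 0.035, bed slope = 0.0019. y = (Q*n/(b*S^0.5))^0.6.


y = (494 * 0.035 / (16 * 0.0019^0.5))^0.6 = 6.8640 m


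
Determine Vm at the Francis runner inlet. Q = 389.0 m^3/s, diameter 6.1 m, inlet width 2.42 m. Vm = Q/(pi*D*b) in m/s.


Vm = 389.0 / (pi * 6.1 * 2.42) = 8.3879 m/s


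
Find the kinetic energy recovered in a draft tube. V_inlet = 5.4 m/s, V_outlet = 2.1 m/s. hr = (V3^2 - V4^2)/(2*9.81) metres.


hr = (5.4^2 - 2.1^2) / (2*9.81) = 1.2615 m


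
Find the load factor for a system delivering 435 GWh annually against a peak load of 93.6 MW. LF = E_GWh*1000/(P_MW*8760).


LF = 435 * 1000 / (93.6 * 8760) = 0.5305


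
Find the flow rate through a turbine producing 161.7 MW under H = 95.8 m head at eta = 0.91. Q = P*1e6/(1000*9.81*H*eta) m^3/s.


Q = 161.7 * 1e6 / (1000 * 9.81 * 95.8 * 0.91) = 189.0750 m^3/s


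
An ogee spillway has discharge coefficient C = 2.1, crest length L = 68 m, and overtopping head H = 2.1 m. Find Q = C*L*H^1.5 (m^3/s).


Q = 2.1 * 68 * 2.1^1.5 = 434.5674 m^3/s


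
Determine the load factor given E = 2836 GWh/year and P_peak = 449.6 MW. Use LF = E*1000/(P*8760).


LF = 2836 * 1000 / (449.6 * 8760) = 0.7201


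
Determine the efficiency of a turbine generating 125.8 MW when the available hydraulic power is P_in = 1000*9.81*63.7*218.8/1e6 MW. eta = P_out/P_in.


P_in = 1000 * 9.81 * 63.7 * 218.8 / 1e6 = 136.7275 MW
eta = 125.8 / 136.7275 = 0.9201


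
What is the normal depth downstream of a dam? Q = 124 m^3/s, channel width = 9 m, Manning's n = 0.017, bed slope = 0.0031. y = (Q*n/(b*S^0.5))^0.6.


y = (124 * 0.017 / (9 * 0.0031^0.5))^0.6 = 2.3679 m


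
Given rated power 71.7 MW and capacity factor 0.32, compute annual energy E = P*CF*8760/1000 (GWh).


E = 71.7 * 0.32 * 8760 / 1000 = 200.9894 GWh


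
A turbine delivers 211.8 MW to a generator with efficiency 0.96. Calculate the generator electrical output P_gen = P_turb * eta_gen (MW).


P_gen = 211.8 * 0.96 = 203.3280 MW


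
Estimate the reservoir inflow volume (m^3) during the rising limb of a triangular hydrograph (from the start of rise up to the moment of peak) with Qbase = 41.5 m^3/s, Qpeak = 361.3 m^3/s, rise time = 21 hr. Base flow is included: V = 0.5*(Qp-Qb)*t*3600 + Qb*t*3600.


V = 0.5*(361.3 - 41.5)*21*3600 + 41.5*21*3600 = 1.5226e+07 m^3


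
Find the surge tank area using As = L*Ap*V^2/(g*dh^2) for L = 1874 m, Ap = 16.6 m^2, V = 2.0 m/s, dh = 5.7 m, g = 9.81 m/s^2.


As = 1874 * 16.6 * 2.0^2 / (9.81 * 5.7^2) = 390.4082 m^2


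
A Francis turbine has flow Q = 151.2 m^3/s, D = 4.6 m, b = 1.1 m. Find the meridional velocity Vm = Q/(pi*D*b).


Vm = 151.2 / (pi * 4.6 * 1.1) = 9.5116 m/s


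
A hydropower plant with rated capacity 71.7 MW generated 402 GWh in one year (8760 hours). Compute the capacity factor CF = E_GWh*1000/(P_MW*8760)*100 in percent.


CF = 402 * 1000 / (71.7 * 8760) * 100 = 64.0034 %


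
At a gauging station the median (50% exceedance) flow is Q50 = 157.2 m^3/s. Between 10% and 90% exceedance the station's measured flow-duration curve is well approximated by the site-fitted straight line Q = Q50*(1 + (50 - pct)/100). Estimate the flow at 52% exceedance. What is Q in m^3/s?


Q = 157.2 * (1 + (50 - 52)/100) = 154.0560 m^3/s


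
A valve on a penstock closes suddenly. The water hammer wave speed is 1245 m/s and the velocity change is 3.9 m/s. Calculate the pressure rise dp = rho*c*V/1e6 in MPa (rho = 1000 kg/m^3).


dp = 1000 * 1245 * 3.9 / 1e6 = 4.8555 MPa


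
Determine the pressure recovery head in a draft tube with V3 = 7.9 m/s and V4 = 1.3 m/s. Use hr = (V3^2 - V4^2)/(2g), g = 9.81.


hr = (7.9^2 - 1.3^2) / (2*9.81) = 3.0948 m


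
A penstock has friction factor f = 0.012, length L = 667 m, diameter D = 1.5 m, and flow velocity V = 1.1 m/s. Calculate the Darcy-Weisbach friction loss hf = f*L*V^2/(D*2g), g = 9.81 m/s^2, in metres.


hf = 0.012 * 667 * 1.1^2 / (1.5 * 2 * 9.81) = 0.3291 m


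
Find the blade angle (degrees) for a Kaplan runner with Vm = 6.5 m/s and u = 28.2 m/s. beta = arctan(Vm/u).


beta = arctan(6.5 / 28.2) = 12.9798 degrees


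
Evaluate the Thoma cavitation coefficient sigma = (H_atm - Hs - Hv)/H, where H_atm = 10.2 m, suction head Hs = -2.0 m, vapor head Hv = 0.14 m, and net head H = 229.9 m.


sigma = (10.2 - (-2.0) - 0.14) / 229.9 = 0.0525


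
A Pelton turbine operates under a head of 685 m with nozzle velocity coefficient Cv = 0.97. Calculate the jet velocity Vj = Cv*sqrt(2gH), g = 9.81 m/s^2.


Vj = 0.97 * sqrt(2*9.81*685) = 112.4518 m/s


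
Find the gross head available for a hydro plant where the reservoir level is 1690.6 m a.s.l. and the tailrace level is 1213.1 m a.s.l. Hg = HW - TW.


Hg = 1690.6 - 1213.1 = 477.5000 m


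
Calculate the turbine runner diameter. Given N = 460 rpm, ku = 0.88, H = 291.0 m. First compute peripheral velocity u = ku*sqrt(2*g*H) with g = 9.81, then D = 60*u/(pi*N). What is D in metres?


u = 0.88 * sqrt(2*9.81*291.0) = 66.4934 m/s
D = 60 * 66.4934 / (pi * 460) = 2.7607 m


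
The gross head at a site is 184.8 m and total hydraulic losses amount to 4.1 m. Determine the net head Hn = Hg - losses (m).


Hn = 184.8 - 4.1 = 180.7000 m


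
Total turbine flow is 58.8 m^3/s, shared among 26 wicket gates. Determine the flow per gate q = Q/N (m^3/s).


q = 58.8 / 26 = 2.2615 m^3/s


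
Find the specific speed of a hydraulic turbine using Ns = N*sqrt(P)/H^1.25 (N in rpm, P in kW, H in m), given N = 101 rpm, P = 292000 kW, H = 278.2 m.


Ns = 101 * 292000^0.5 / 278.2^1.25 = 48.0360


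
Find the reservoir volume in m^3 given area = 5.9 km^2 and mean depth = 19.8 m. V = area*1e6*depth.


V = 5.9 * 1e6 * 19.8 = 1.1682e+08 m^3


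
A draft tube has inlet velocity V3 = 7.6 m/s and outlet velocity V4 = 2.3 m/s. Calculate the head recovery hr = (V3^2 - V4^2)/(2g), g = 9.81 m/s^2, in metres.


hr = (7.6^2 - 2.3^2) / (2*9.81) = 2.6743 m


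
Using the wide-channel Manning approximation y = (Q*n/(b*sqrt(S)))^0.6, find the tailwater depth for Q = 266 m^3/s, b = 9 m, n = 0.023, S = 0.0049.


y = (266 * 0.023 / (9 * 0.0049^0.5))^0.6 = 3.9117 m


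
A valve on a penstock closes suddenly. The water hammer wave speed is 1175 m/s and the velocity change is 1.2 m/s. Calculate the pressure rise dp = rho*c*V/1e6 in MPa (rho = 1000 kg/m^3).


dp = 1000 * 1175 * 1.2 / 1e6 = 1.4100 MPa


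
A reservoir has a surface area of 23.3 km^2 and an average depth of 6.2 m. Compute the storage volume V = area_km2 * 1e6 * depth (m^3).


V = 23.3 * 1e6 * 6.2 = 1.4446e+08 m^3


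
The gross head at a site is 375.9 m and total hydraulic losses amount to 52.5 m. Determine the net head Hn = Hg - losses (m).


Hn = 375.9 - 52.5 = 323.4000 m


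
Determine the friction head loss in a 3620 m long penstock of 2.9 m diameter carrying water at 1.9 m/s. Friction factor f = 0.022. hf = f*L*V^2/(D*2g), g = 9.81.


hf = 0.022 * 3620 * 1.9^2 / (2.9 * 2 * 9.81) = 5.0529 m


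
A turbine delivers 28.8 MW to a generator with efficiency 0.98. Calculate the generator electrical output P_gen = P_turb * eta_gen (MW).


P_gen = 28.8 * 0.98 = 28.2240 MW


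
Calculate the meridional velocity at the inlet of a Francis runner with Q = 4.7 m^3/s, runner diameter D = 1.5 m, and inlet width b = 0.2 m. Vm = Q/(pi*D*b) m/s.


Vm = 4.7 / (pi * 1.5 * 0.2) = 4.9869 m/s


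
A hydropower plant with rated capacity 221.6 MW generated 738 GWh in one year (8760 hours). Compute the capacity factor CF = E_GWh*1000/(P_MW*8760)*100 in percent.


CF = 738 * 1000 / (221.6 * 8760) * 100 = 38.0174 %


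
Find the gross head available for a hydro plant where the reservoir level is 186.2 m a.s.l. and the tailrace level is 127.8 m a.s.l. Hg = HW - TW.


Hg = 186.2 - 127.8 = 58.4000 m


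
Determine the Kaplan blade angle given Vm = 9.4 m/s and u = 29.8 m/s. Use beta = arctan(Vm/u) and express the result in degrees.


beta = arctan(9.4 / 29.8) = 17.5072 degrees


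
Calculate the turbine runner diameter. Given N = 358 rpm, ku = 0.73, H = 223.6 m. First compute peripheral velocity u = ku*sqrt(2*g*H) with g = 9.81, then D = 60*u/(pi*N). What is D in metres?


u = 0.73 * sqrt(2*9.81*223.6) = 48.3513 m/s
D = 60 * 48.3513 / (pi * 358) = 2.5794 m


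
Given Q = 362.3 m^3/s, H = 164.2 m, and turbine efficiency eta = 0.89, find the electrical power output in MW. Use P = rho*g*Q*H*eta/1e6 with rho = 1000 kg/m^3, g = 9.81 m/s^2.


P = 1000 * 9.81 * 362.3 * 164.2 * 0.89 / 1e6 = 519.3983 MW


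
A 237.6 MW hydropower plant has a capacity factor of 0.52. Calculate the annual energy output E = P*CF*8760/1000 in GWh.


E = 237.6 * 0.52 * 8760 / 1000 = 1082.3155 GWh


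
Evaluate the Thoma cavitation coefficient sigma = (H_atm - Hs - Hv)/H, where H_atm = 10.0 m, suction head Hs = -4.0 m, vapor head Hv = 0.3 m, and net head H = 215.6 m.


sigma = (10.0 - (-4.0) - 0.3) / 215.6 = 0.0635


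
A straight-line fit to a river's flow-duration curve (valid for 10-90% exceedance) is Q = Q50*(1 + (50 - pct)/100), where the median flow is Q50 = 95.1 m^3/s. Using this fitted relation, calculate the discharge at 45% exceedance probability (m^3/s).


Q = 95.1 * (1 + (50 - 45)/100) = 99.8550 m^3/s


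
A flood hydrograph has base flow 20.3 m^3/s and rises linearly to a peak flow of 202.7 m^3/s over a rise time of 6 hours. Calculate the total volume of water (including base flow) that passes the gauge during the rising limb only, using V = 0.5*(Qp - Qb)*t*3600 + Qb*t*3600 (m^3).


V = 0.5*(202.7 - 20.3)*6*3600 + 20.3*6*3600 = 2.4084e+06 m^3


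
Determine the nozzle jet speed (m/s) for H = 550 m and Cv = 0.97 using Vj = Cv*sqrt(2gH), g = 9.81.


Vj = 0.97 * sqrt(2*9.81*550) = 100.7633 m/s


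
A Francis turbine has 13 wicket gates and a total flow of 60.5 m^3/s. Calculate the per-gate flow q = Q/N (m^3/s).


q = 60.5 / 13 = 4.6538 m^3/s


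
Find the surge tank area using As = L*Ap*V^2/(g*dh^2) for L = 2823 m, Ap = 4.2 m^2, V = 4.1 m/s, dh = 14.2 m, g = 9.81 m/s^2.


As = 2823 * 4.2 * 4.1^2 / (9.81 * 14.2^2) = 100.7586 m^2


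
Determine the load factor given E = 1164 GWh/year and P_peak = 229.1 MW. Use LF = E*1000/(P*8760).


LF = 1164 * 1000 / (229.1 * 8760) = 0.5800


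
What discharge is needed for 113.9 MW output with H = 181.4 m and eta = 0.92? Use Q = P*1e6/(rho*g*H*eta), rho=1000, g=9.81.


Q = 113.9 * 1e6 / (1000 * 9.81 * 181.4 * 0.92) = 69.5712 m^3/s


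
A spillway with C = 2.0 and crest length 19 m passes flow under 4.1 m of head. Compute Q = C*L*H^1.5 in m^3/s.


Q = 2.0 * 19 * 4.1^1.5 = 315.4710 m^3/s


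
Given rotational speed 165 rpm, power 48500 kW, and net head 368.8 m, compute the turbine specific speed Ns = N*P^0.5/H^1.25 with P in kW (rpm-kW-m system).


Ns = 165 * 48500^0.5 / 368.8^1.25 = 22.4836


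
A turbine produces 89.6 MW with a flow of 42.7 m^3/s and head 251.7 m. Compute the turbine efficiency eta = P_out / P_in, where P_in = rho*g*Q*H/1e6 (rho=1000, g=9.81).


P_in = 1000 * 9.81 * 42.7 * 251.7 / 1e6 = 105.4339 MW
eta = 89.6 / 105.4339 = 0.8498


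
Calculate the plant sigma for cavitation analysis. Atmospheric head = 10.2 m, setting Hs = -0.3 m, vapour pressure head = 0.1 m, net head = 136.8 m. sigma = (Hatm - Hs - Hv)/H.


sigma = (10.2 - (-0.3) - 0.1) / 136.8 = 0.0760


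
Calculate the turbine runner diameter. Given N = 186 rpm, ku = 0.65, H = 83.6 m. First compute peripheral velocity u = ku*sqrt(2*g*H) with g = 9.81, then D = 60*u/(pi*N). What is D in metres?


u = 0.65 * sqrt(2*9.81*83.6) = 26.3249 m/s
D = 60 * 26.3249 / (pi * 186) = 2.7031 m


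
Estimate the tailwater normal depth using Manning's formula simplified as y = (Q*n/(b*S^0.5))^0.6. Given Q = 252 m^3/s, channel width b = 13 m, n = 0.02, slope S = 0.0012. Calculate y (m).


y = (252 * 0.02 / (13 * 0.0012^0.5))^0.6 = 4.2593 m


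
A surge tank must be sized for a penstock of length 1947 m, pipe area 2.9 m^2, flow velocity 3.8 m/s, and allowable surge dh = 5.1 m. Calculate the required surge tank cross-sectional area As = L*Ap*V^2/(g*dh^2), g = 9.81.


As = 1947 * 2.9 * 3.8^2 / (9.81 * 5.1^2) = 319.5375 m^2


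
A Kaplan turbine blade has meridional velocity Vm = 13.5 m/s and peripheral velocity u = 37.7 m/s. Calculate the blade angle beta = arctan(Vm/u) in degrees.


beta = arctan(13.5 / 37.7) = 19.7019 degrees


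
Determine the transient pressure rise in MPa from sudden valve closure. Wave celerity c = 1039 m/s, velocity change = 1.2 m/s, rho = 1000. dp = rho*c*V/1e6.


dp = 1000 * 1039 * 1.2 / 1e6 = 1.2468 MPa


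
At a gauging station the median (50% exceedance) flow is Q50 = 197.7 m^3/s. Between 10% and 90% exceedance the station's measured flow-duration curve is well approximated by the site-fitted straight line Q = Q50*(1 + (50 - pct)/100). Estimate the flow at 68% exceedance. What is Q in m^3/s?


Q = 197.7 * (1 + (50 - 68)/100) = 162.1140 m^3/s


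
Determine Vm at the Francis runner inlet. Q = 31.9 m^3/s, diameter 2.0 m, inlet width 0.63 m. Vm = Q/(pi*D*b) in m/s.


Vm = 31.9 / (pi * 2.0 * 0.63) = 8.0588 m/s


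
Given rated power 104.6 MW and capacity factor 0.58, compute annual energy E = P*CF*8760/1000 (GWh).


E = 104.6 * 0.58 * 8760 / 1000 = 531.4517 GWh


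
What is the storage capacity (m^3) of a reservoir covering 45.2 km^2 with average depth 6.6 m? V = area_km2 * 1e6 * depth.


V = 45.2 * 1e6 * 6.6 = 2.9832e+08 m^3


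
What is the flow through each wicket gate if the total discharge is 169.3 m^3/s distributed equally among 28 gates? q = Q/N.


q = 169.3 / 28 = 6.0464 m^3/s


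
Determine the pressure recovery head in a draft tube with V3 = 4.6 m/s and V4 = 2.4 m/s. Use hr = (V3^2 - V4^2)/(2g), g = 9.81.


hr = (4.6^2 - 2.4^2) / (2*9.81) = 0.7849 m


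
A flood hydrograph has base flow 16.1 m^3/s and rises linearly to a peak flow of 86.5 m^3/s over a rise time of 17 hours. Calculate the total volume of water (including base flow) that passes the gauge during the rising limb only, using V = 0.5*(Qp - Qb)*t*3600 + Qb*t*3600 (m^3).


V = 0.5*(86.5 - 16.1)*17*3600 + 16.1*17*3600 = 3.1396e+06 m^3


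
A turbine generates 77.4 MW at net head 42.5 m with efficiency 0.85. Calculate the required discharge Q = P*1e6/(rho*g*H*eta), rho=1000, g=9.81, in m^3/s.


Q = 77.4 * 1e6 / (1000 * 9.81 * 42.5 * 0.85) = 218.4058 m^3/s


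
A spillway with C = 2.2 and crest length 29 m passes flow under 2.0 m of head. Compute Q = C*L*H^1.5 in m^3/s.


Q = 2.2 * 29 * 2.0^1.5 = 180.4537 m^3/s


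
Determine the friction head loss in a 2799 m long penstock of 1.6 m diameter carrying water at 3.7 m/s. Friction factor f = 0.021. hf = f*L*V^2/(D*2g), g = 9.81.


hf = 0.021 * 2799 * 3.7^2 / (1.6 * 2 * 9.81) = 25.6334 m


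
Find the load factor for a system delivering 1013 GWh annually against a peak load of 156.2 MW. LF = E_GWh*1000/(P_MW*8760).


LF = 1013 * 1000 / (156.2 * 8760) = 0.7403


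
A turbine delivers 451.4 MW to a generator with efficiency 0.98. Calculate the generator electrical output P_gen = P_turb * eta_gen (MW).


P_gen = 451.4 * 0.98 = 442.3720 MW


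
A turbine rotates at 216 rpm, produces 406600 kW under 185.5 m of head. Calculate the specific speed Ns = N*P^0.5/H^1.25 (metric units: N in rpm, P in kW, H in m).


Ns = 216 * 406600^0.5 / 185.5^1.25 = 201.1905


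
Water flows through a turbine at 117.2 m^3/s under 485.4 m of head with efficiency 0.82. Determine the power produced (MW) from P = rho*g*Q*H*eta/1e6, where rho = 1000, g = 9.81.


P = 1000 * 9.81 * 117.2 * 485.4 * 0.82 / 1e6 = 457.6255 MW


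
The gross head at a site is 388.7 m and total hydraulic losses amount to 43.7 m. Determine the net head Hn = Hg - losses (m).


Hn = 388.7 - 43.7 = 345.0000 m


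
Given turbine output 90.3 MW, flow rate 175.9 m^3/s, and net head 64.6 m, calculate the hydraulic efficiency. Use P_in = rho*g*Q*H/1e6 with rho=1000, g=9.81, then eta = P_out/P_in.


P_in = 1000 * 9.81 * 175.9 * 64.6 / 1e6 = 111.4724 MW
eta = 90.3 / 111.4724 = 0.8101


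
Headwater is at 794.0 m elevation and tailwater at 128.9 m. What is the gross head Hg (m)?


Hg = 794.0 - 128.9 = 665.1000 m


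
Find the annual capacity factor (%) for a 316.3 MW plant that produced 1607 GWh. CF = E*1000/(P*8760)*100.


CF = 1607 * 1000 / (316.3 * 8760) * 100 = 57.9979 %


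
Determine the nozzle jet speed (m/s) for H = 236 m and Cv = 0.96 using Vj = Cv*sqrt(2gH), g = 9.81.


Vj = 0.96 * sqrt(2*9.81*236) = 65.3246 m/s


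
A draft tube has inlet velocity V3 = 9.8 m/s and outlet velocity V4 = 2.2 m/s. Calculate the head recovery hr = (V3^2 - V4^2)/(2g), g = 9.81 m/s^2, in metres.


hr = (9.8^2 - 2.2^2) / (2*9.81) = 4.6483 m


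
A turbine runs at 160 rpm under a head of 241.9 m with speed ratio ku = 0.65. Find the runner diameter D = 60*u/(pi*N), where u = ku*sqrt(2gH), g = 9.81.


u = 0.65 * sqrt(2*9.81*241.9) = 44.7797 m/s
D = 60 * 44.7797 / (pi * 160) = 5.3452 m


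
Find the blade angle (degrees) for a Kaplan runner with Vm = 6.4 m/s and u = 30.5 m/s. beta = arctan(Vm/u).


beta = arctan(6.4 / 30.5) = 11.8508 degrees


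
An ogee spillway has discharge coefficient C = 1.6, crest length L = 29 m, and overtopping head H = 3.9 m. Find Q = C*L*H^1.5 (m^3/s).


Q = 1.6 * 29 * 3.9^1.5 = 357.3674 m^3/s


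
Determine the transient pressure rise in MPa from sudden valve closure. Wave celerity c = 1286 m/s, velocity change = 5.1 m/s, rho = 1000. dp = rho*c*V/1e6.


dp = 1000 * 1286 * 5.1 / 1e6 = 6.5586 MPa


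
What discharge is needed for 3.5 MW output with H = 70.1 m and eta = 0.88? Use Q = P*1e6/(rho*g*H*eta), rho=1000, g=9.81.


Q = 3.5 * 1e6 / (1000 * 9.81 * 70.1 * 0.88) = 5.7836 m^3/s


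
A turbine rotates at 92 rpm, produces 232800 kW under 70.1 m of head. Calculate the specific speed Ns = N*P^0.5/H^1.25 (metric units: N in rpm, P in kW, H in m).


Ns = 92 * 232800^0.5 / 70.1^1.25 = 218.8426


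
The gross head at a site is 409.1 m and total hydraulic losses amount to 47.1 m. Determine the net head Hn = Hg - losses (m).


Hn = 409.1 - 47.1 = 362.0000 m


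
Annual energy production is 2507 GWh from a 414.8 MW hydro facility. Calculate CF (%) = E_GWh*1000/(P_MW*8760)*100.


CF = 2507 * 1000 / (414.8 * 8760) * 100 = 68.9940 %


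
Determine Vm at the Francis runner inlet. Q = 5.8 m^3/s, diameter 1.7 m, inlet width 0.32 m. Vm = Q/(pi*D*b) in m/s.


Vm = 5.8 / (pi * 1.7 * 0.32) = 3.3937 m/s


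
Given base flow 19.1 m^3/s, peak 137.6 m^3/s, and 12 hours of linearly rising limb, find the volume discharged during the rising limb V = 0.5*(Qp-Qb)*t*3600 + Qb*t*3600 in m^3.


V = 0.5*(137.6 - 19.1)*12*3600 + 19.1*12*3600 = 3.3847e+06 m^3


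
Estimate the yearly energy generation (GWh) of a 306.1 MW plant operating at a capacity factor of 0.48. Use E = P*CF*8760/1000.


E = 306.1 * 0.48 * 8760 / 1000 = 1287.0893 GWh


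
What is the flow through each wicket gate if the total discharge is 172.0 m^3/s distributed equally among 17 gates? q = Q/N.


q = 172.0 / 17 = 10.1176 m^3/s


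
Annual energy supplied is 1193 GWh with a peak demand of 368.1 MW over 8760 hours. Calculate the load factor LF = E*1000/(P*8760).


LF = 1193 * 1000 / (368.1 * 8760) = 0.3700


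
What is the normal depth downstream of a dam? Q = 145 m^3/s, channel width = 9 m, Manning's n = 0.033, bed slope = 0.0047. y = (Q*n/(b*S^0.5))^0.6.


y = (145 * 0.033 / (9 * 0.0047^0.5))^0.6 = 3.4179 m


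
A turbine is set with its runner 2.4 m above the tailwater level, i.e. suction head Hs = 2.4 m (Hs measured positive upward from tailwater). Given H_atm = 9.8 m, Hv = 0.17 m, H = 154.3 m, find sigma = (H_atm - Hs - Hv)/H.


sigma = (9.8 - 2.4 - 0.17) / 154.3 = 0.0469


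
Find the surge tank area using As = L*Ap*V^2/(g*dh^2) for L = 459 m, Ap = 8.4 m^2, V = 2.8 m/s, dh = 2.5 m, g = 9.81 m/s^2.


As = 459 * 8.4 * 2.8^2 / (9.81 * 2.5^2) = 493.0137 m^2


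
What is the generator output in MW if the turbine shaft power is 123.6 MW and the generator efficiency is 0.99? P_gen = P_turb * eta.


P_gen = 123.6 * 0.99 = 122.3640 MW


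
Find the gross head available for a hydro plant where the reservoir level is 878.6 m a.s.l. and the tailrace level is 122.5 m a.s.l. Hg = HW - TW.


Hg = 878.6 - 122.5 = 756.1000 m


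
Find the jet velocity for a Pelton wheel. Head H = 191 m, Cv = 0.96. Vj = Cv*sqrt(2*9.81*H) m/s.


Vj = 0.96 * sqrt(2*9.81*191) = 58.7675 m/s


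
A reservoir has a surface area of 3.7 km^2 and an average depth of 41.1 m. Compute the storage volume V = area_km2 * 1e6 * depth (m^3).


V = 3.7 * 1e6 * 41.1 = 1.5207e+08 m^3


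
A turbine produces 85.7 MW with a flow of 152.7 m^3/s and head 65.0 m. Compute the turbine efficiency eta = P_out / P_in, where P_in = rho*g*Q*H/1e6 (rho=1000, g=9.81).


P_in = 1000 * 9.81 * 152.7 * 65.0 / 1e6 = 97.3692 MW
eta = 85.7 / 97.3692 = 0.8802


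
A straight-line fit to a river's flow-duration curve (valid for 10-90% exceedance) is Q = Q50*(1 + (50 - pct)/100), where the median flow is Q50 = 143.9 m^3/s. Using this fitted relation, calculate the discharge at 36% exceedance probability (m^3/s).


Q = 143.9 * (1 + (50 - 36)/100) = 164.0460 m^3/s


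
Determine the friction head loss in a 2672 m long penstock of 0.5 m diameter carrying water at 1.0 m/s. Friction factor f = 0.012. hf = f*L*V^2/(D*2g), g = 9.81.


hf = 0.012 * 2672 * 1.0^2 / (0.5 * 2 * 9.81) = 3.2685 m


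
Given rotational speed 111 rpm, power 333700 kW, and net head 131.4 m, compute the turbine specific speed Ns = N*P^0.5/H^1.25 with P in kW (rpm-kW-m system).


Ns = 111 * 333700^0.5 / 131.4^1.25 = 144.1308


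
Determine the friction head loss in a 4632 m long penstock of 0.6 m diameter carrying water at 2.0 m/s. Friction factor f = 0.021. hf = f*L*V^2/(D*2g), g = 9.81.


hf = 0.021 * 4632 * 2.0^2 / (0.6 * 2 * 9.81) = 33.0520 m


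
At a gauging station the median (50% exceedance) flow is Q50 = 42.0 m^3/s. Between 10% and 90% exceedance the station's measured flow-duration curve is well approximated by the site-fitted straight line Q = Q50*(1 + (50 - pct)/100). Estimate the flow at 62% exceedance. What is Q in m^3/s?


Q = 42.0 * (1 + (50 - 62)/100) = 36.9600 m^3/s


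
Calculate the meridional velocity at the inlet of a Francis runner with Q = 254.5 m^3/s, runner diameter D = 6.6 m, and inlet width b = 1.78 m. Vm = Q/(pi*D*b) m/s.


Vm = 254.5 / (pi * 6.6 * 1.78) = 6.8956 m/s


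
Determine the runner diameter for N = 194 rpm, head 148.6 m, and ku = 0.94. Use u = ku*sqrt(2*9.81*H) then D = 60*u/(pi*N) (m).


u = 0.94 * sqrt(2*9.81*148.6) = 50.7559 m/s
D = 60 * 50.7559 / (pi * 194) = 4.9967 m


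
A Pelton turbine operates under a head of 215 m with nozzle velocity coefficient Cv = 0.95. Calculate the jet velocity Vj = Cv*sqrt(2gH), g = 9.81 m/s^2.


Vj = 0.95 * sqrt(2*9.81*215) = 61.7010 m/s


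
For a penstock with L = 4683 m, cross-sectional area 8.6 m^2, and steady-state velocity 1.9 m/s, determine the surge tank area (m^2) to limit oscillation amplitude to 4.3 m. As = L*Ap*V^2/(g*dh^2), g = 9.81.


As = 4683 * 8.6 * 1.9^2 / (9.81 * 4.3^2) = 801.5376 m^2


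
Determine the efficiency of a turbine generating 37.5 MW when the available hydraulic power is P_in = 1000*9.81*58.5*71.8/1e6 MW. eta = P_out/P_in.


P_in = 1000 * 9.81 * 58.5 * 71.8 / 1e6 = 41.2049 MW
eta = 37.5 / 41.2049 = 0.9101


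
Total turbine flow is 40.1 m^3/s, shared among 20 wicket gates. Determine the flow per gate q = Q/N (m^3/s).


q = 40.1 / 20 = 2.0050 m^3/s


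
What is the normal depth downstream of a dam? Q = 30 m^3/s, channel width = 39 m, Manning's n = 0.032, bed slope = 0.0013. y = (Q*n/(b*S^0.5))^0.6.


y = (30 * 0.032 / (39 * 0.0013^0.5))^0.6 = 0.7953 m


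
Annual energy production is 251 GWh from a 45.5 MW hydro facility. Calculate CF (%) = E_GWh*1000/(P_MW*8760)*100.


CF = 251 * 1000 / (45.5 * 8760) * 100 = 62.9736 %


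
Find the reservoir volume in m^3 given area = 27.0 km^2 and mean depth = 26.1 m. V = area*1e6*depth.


V = 27.0 * 1e6 * 26.1 = 7.0470e+08 m^3


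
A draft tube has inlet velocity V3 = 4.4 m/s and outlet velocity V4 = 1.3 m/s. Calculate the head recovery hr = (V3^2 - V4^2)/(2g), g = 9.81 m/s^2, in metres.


hr = (4.4^2 - 1.3^2) / (2*9.81) = 0.9006 m


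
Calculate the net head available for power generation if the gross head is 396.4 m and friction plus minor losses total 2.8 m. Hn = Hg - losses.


Hn = 396.4 - 2.8 = 393.6000 m


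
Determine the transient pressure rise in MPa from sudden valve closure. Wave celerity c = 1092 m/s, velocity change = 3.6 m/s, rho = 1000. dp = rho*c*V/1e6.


dp = 1000 * 1092 * 3.6 / 1e6 = 3.9312 MPa


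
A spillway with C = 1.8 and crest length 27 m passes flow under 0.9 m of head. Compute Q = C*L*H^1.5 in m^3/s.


Q = 1.8 * 27 * 0.9^1.5 = 41.4954 m^3/s


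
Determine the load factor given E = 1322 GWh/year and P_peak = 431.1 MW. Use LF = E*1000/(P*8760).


LF = 1322 * 1000 / (431.1 * 8760) = 0.3501


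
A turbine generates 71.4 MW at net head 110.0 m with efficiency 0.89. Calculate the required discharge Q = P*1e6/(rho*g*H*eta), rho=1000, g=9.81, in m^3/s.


Q = 71.4 * 1e6 / (1000 * 9.81 * 110.0 * 0.89) = 74.3441 m^3/s
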